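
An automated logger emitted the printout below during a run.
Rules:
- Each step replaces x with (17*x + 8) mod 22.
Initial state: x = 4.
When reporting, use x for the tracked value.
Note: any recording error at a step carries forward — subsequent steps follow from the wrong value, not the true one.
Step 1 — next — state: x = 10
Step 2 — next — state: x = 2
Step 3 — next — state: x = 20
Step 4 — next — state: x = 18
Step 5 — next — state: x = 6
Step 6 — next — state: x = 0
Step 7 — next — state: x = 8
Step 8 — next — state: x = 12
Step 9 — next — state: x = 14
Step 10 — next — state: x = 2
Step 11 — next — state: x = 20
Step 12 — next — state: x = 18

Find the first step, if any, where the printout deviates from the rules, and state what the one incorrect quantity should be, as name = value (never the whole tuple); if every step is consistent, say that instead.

Recomputing the run from the initial state:
step 1: x = 10
step 2: x = 2
step 3: x = 20
step 4: x = 18
step 5: x = 6
step 6: x = 0
step 7: x = 8
step 8: x = 12
step 9: x = 14
step 10: x = 4
step 11: x = 10
step 12: x = 2
The first disagreement with the printout is at step 10, where the value should be x = 4.

step 10, x = 4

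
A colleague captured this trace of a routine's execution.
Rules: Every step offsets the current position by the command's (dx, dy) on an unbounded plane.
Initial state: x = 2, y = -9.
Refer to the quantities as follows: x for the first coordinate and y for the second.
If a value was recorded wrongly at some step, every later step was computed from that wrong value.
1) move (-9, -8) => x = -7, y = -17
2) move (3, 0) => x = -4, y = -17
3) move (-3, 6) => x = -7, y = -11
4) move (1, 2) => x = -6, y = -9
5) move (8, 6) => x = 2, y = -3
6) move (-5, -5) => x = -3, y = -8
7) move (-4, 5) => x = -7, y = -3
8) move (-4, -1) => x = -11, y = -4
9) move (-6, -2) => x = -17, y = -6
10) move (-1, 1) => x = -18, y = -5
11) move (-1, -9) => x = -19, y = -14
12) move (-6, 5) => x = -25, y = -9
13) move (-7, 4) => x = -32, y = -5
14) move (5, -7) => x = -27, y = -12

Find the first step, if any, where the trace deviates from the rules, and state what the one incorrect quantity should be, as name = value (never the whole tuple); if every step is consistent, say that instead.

1. x = 2 + (-9) = -7, y = -9 + (-8) = -17 (verified)
2. x = -7 + (3) = -4, y = -17 + (0) = -17 (checks out)
3. x = -4 + (-3) = -7, y = -17 + (6) = -11 (consistent with the trace)
4. x = -7 + (1) = -6, y = -11 + (2) = -9 (no discrepancy)
5. x = -6 + (8) = 2, y = -9 + (6) = -3 (matches)
6. x = 2 + (-5) = -3, y = -3 + (-5) = -8 (same as recorded)
7. x = -3 + (-4) = -7, y = -8 + (5) = -3 (confirmed correct)
8. x = -7 + (-4) = -11, y = -3 + (-1) = -4 (no discrepancy)
9. x = -11 + (-6) = -17, y = -4 + (-2) = -6 (exactly as logged)
10. x = -17 + (-1) = -18, y = -6 + (1) = -5 (confirmed correct)
11. x = -18 + (-1) = -19, y = -5 + (-9) = -14 (in agreement)
12. x = -19 + (-6) = -25, y = -14 + (5) = -9 (verified)
13. x = -25 + (-7) = -32, y = -9 + (4) = -5 (no discrepancy)
14. x = -32 + (5) = -27, y = -5 + (-7) = -12 (consistent with the trace)
No step deviates from the rules.

no error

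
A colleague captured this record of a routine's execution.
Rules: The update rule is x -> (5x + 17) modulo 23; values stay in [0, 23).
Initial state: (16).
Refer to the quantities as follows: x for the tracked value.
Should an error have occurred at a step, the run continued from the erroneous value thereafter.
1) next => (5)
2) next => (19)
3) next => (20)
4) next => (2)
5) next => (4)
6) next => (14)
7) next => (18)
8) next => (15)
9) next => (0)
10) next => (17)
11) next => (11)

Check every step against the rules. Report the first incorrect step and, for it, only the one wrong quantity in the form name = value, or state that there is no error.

Recomputing the run from the initial state:
step 1: x = 5
step 2: x = 19
step 3: x = 20
step 4: x = 2
step 5: x = 4
step 6: x = 14
step 7: x = 18
step 8: x = 15
step 9: x = 0
step 10: x = 17
step 11: x = 10
The first disagreement with the record is at step 11, where the value should be x = 10.

step 11, x = 10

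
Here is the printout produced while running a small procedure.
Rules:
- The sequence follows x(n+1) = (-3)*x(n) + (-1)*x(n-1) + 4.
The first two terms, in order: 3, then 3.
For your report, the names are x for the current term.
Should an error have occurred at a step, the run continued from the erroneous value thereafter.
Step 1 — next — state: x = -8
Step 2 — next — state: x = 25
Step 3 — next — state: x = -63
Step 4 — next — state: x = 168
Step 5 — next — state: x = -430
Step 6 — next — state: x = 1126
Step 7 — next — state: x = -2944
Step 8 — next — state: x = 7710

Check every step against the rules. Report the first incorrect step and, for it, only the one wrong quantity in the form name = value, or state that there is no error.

step 5, x = -437

step 1: x = -3*(3) + (-1)*(3) + (4) = -8 -> checks out
step 2: x = -3*(-8) + (-1)*(3) + (4) = 25 -> no discrepancy
step 3: x = -3*(25) + (-1)*(-8) + (4) = -63 -> in agreement
step 4: x = -3*(-63) + (-1)*(25) + (4) = 168 -> same as recorded
step 5: x = -3*(168) + (-1)*(-63) + (4) = -437 -> the recorded entry deviates here
First deviation found at step 5; the corrected entry is x = -437.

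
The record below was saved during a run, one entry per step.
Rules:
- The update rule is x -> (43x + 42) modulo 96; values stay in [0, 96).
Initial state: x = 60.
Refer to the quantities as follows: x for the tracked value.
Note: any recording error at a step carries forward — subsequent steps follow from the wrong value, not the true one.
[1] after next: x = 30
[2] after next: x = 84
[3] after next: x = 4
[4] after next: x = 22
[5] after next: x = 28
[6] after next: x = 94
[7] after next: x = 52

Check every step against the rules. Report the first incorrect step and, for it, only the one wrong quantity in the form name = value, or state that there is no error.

step 3, x = 6

Recomputing the run from the initial state:
step 1: x = 30
step 2: x = 84
step 3: x = 6
step 4: x = 12
step 5: x = 78
step 6: x = 36
step 7: x = 54
The first disagreement with the record is at step 3, where the value should be x = 6.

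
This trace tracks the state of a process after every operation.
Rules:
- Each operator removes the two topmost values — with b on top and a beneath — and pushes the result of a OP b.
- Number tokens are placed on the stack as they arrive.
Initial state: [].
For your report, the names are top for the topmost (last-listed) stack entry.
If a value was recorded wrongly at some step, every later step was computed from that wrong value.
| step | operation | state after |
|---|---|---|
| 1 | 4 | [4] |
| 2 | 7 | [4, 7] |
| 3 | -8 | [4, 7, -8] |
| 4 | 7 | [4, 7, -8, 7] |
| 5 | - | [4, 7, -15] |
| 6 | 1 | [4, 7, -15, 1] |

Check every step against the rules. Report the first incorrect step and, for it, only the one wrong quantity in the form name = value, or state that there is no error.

Step 1: push 4: top = 4 — checks out.
Step 2: push 7: top = 7 — checks out.
Step 3: push -8: top = -8 — consistent with the trace.
Step 4: push 7: top = 7 — checks out.
Step 5: -8 - 7 = -15 — consistent with the trace.
Step 6: push 1: top = 1 — verified.
The whole run recomputes cleanly — no discrepancies.

no error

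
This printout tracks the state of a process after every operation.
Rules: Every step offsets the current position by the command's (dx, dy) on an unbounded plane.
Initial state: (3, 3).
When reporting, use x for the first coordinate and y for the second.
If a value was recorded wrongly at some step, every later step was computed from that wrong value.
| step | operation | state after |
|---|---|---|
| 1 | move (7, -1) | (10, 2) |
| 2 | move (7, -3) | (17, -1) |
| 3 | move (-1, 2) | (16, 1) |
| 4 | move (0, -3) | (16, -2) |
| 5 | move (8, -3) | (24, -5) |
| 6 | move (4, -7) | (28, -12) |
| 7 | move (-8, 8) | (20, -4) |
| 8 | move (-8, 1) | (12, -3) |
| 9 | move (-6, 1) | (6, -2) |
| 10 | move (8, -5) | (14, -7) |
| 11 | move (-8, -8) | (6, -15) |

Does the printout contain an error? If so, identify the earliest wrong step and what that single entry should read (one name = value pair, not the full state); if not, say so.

Recomputing the run from the initial state:
step 1: x = 10, y = 2
step 2: x = 17, y = -1
step 3: x = 16, y = 1
step 4: x = 16, y = -2
step 5: x = 24, y = -5
step 6: x = 28, y = -12
step 7: x = 20, y = -4
step 8: x = 12, y = -3
step 9: x = 6, y = -2
step 10: x = 14, y = -7
step 11: x = 6, y = -15
This matches the printout at every step.

no error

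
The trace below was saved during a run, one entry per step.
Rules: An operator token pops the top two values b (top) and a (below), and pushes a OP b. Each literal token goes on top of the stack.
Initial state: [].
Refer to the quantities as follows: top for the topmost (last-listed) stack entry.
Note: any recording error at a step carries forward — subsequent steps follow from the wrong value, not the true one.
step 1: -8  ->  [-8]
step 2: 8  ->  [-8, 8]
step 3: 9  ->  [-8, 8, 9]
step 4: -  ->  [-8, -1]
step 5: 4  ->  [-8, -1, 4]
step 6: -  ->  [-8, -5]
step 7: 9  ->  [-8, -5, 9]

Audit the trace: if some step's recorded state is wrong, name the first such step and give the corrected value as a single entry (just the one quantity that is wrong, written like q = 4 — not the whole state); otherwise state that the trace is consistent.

Recomputing the run from the initial state:
step 1: [-8]
step 2: [-8, 8]
step 3: [-8, 8, 9]
step 4: [-8, -1]
step 5: [-8, -1, 4]
step 6: [-8, -5]
step 7: [-8, -5, 9]
This matches the trace at every step.

no error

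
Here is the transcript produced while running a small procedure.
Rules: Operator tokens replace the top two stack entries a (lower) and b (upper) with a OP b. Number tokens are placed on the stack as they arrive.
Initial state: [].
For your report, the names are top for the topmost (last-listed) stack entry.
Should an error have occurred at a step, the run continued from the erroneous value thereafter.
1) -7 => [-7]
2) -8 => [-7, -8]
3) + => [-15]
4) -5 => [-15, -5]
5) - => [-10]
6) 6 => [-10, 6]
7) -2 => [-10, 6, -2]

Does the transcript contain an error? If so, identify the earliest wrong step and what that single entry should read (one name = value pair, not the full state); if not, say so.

no error

step 1: push -7: top = -7 -> consistent with the transcript
step 2: push -8: top = -8 -> checks out
step 3: -7 + -8 = -15 -> checks out
step 4: push -5: top = -5 -> consistent with the transcript
step 5: -15 - -5 = -10 -> no discrepancy
step 6: push 6: top = 6 -> no discrepancy
step 7: push -2: top = -2 -> confirmed correct
Nothing is out of place; the run is error-free.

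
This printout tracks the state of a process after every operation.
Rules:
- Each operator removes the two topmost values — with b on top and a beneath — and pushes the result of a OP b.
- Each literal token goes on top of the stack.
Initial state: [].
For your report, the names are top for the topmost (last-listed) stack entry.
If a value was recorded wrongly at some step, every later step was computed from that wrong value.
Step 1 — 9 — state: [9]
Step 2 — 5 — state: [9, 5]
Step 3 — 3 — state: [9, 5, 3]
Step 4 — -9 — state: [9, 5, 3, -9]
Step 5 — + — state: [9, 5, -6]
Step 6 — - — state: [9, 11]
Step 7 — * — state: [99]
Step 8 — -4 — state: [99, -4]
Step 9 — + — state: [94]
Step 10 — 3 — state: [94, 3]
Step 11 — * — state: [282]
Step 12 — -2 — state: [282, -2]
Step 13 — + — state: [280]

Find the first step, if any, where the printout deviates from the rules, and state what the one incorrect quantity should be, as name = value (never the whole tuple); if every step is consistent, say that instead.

step 1: push 9: top = 9 -> in agreement
step 2: push 5: top = 5 -> verified
step 3: push 3: top = 3 -> confirmed correct
step 4: push -9: top = -9 -> in agreement
step 5: 3 + -9 = -6 -> verified
step 6: 5 - -6 = 11 -> confirmed correct
step 7: 9 * 11 = 99 -> agrees with the printout
step 8: push -4: top = -4 -> consistent with the printout
step 9: 99 + -4 = 95 -> the printout has a different value
The earliest wrong entry is at step 9: it should read top = 95.

step 9, top = 95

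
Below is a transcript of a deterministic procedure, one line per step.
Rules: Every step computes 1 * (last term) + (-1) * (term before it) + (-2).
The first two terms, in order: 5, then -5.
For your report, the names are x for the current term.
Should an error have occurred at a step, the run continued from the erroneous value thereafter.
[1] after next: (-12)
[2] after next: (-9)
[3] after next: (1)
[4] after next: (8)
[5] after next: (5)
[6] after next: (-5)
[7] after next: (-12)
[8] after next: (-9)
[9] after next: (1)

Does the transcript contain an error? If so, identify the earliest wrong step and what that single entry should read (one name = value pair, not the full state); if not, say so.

no error

step 1: x = 1*(-5) + (-1)*(5) + (-2) = -12 -> in agreement
step 2: x = 1*(-12) + (-1)*(-5) + (-2) = -9 -> consistent with the transcript
step 3: x = 1*(-9) + (-1)*(-12) + (-2) = 1 -> agrees with the transcript
step 4: x = 1*(1) + (-1)*(-9) + (-2) = 8 -> verified
step 5: x = 1*(8) + (-1)*(1) + (-2) = 5 -> exactly as logged
step 6: x = 1*(5) + (-1)*(8) + (-2) = -5 -> verified
step 7: x = 1*(-5) + (-1)*(5) + (-2) = -12 -> checks out
step 8: x = 1*(-12) + (-1)*(-5) + (-2) = -9 -> in agreement
step 9: x = 1*(-9) + (-1)*(-12) + (-2) = 1 -> matches
Each recorded entry agrees with the recomputation.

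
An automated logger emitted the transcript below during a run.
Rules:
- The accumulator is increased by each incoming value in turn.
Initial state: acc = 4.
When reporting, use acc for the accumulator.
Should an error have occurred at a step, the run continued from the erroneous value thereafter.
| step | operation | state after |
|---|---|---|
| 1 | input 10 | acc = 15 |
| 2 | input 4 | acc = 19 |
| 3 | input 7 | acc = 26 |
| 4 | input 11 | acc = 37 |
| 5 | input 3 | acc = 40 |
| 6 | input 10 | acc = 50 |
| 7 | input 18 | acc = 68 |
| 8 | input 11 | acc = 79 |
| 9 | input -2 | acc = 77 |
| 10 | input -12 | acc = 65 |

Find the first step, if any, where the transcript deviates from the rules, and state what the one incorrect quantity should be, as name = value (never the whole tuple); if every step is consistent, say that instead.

step 1, acc = 14

Recomputing the run from the initial state:
step 1: acc = 14
step 2: acc = 18
step 3: acc = 25
step 4: acc = 36
step 5: acc = 39
step 6: acc = 49
step 7: acc = 67
step 8: acc = 78
step 9: acc = 76
step 10: acc = 64
The first disagreement with the transcript is at step 1, where the value should be acc = 14.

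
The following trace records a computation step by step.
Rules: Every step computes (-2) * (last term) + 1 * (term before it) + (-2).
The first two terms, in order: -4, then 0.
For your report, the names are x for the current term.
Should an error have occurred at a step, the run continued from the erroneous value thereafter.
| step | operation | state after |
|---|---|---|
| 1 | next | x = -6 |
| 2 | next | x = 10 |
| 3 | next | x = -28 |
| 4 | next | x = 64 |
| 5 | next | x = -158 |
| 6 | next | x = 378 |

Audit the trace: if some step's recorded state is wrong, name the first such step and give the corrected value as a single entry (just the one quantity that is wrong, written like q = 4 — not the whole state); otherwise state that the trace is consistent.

no error

Recomputing the run from the initial state:
step 1: x = -6
step 2: x = 10
step 3: x = -28
step 4: x = 64
step 5: x = -158
step 6: x = 378
This matches the trace at every step.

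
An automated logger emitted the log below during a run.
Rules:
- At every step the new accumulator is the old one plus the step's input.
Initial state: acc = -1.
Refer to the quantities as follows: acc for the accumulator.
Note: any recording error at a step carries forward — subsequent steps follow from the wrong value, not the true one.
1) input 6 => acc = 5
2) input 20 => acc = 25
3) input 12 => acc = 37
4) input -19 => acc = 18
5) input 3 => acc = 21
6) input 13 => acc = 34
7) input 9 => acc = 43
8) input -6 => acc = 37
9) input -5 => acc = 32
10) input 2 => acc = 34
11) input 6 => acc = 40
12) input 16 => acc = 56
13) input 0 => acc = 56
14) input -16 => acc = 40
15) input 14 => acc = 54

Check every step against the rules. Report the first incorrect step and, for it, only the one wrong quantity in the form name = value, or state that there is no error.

no error

step 1: acc = -1 + 6 = 5 -> no discrepancy
step 2: acc = 5 + 20 = 25 -> checks out
step 3: acc = 25 + 12 = 37 -> matches
step 4: acc = 37 + -19 = 18 -> consistent with the log
step 5: acc = 18 + 3 = 21 -> verified
step 6: acc = 21 + 13 = 34 -> checks out
step 7: acc = 34 + 9 = 43 -> exactly as logged
step 8: acc = 43 + -6 = 37 -> exactly as logged
step 9: acc = 37 + -5 = 32 -> in agreement
step 10: acc = 32 + 2 = 34 -> exactly as logged
step 11: acc = 34 + 6 = 40 -> checks out
step 12: acc = 40 + 16 = 56 -> matches
step 13: acc = 56 + 0 = 56 -> agrees with the log
step 14: acc = 56 + -16 = 40 -> in agreement
step 15: acc = 40 + 14 = 54 -> consistent with the log
Every step is consistent.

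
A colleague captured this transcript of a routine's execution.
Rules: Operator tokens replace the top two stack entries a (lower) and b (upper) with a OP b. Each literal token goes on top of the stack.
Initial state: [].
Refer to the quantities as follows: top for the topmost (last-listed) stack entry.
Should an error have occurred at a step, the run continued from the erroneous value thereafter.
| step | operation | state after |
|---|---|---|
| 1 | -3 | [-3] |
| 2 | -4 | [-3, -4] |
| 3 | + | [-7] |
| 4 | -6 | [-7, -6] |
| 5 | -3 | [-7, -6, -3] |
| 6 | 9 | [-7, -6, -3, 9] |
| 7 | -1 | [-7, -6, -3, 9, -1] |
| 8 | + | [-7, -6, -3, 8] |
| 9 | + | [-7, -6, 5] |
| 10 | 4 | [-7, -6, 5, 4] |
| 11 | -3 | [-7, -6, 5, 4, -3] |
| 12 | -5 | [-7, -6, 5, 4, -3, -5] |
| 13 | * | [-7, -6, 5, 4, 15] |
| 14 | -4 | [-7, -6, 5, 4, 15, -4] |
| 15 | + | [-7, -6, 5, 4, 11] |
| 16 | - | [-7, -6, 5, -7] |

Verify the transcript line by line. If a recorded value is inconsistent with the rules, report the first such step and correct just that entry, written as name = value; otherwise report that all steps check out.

Step 1: push -3: top = -3 — consistent with the transcript.
Step 2: push -4: top = -4 — checks out.
Step 3: -3 + -4 = -7 — confirmed correct.
Step 4: push -6: top = -6 — agrees with the transcript.
Step 5: push -3: top = -3 — exactly as logged.
Step 6: push 9: top = 9 — confirmed correct.
Step 7: push -1: top = -1 — same as recorded.
Step 8: 9 + -1 = 8 — agrees with the transcript.
Step 9: -3 + 8 = 5 — checks out.
Step 10: push 4: top = 4 — agrees with the transcript.
Step 11: push -3: top = -3 — confirmed correct.
Step 12: push -5: top = -5 — confirmed correct.
Step 13: -3 * -5 = 15 — same as recorded.
Step 14: push -4: top = -4 — checks out.
Step 15: 15 + -4 = 11 — verified.
Step 16: 4 - 11 = -7 — verified.
The whole run recomputes cleanly — no discrepancies.

no error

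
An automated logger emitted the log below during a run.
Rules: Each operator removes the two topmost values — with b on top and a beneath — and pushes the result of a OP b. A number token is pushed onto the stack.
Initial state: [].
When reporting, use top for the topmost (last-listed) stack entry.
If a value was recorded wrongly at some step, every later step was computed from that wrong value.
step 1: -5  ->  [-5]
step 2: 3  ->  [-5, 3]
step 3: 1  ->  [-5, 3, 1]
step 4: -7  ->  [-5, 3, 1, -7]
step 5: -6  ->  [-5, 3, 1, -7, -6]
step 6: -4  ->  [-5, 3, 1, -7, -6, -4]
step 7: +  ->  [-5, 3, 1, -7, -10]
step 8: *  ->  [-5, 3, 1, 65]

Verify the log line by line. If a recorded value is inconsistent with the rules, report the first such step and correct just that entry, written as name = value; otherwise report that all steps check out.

Recomputing the run from the initial state:
step 1: [-5]
step 2: [-5, 3]
step 3: [-5, 3, 1]
step 4: [-5, 3, 1, -7]
step 5: [-5, 3, 1, -7, -6]
step 6: [-5, 3, 1, -7, -6, -4]
step 7: [-5, 3, 1, -7, -10]
step 8: [-5, 3, 1, 70]
The first disagreement with the log is at step 8, where the value should be top = 70.

step 8, top = 70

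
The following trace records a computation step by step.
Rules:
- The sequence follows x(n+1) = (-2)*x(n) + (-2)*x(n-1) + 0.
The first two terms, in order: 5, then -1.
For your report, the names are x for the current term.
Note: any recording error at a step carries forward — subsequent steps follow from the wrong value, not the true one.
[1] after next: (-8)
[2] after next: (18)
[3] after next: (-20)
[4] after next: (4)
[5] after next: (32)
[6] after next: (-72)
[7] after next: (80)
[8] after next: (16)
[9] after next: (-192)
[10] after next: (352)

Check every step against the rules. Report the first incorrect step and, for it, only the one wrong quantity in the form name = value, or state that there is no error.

1. x = -2*(-1) + (-2)*(5) + (0) = -8 (no discrepancy)
2. x = -2*(-8) + (-2)*(-1) + (0) = 18 (exactly as logged)
3. x = -2*(18) + (-2)*(-8) + (0) = -20 (checks out)
4. x = -2*(-20) + (-2)*(18) + (0) = 4 (matches)
5. x = -2*(4) + (-2)*(-20) + (0) = 32 (confirmed correct)
6. x = -2*(32) + (-2)*(4) + (0) = -72 (consistent with the trace)
7. x = -2*(-72) + (-2)*(32) + (0) = 80 (matches)
8. x = -2*(80) + (-2)*(-72) + (0) = -16 (first mismatch against the trace)
First deviation found at step 8; the corrected entry is x = -16.

step 8, x = -16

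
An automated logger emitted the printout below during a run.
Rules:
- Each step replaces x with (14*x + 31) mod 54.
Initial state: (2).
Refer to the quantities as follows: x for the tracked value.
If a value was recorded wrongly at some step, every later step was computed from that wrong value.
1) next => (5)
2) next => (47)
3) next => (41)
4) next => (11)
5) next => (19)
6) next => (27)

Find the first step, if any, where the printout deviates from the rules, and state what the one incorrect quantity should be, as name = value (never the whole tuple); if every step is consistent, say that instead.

step 5, x = 23

1. x = (14*2 + 31) mod 54 = 5 (matches)
2. x = (14*5 + 31) mod 54 = 47 (checks out)
3. x = (14*47 + 31) mod 54 = 41 (consistent with the printout)
4. x = (14*41 + 31) mod 54 = 11 (same as recorded)
5. x = (14*11 + 31) mod 54 = 23 (the entry is off here)
Conclusion: step 5 carries the first error; the entry should be x = 23.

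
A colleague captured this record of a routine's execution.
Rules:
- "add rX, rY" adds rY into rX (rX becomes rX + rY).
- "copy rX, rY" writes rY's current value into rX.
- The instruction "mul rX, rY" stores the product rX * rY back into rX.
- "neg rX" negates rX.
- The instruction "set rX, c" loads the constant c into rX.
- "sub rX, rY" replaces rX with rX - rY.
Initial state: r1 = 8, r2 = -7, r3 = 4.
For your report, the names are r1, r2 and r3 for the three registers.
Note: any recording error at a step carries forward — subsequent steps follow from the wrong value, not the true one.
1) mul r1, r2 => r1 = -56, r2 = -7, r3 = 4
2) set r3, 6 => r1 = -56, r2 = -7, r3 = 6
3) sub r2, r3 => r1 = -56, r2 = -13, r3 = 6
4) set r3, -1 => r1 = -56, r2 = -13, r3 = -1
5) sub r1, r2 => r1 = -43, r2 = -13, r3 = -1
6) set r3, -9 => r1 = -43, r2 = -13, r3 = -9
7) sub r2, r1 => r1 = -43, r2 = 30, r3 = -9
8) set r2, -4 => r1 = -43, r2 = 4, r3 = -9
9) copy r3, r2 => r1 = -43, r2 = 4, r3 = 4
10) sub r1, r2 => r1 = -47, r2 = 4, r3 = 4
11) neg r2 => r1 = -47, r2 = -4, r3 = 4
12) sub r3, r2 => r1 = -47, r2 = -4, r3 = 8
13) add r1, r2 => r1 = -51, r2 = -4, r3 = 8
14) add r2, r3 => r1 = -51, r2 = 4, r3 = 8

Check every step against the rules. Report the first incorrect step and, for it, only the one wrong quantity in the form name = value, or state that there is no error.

Recomputing the run from the initial state:
step 1: r1 = -56, r2 = -7, r3 = 4
step 2: r1 = -56, r2 = -7, r3 = 6
step 3: r1 = -56, r2 = -13, r3 = 6
step 4: r1 = -56, r2 = -13, r3 = -1
step 5: r1 = -43, r2 = -13, r3 = -1
step 6: r1 = -43, r2 = -13, r3 = -9
step 7: r1 = -43, r2 = 30, r3 = -9
step 8: r1 = -43, r2 = -4, r3 = -9
step 9: r1 = -43, r2 = -4, r3 = -4
step 10: r1 = -39, r2 = -4, r3 = -4
step 11: r1 = -39, r2 = 4, r3 = -4
step 12: r1 = -39, r2 = 4, r3 = -8
step 13: r1 = -35, r2 = 4, r3 = -8
step 14: r1 = -35, r2 = -4, r3 = -8
The first disagreement with the record is at step 8, where the value should be r2 = -4.

step 8, r2 = -4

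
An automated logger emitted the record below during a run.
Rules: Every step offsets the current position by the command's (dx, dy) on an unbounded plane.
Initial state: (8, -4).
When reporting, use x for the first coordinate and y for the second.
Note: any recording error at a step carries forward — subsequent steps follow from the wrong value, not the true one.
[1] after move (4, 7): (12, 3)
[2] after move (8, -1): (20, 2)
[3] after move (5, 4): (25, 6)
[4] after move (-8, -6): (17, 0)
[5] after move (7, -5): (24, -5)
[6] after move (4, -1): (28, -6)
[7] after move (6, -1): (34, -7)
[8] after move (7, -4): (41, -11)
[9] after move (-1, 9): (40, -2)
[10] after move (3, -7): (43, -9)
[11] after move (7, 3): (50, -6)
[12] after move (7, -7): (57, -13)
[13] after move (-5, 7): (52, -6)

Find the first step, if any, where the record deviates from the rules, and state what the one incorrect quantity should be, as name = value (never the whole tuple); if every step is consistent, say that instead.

Recomputing the run from the initial state:
step 1: x = 12, y = 3
step 2: x = 20, y = 2
step 3: x = 25, y = 6
step 4: x = 17, y = 0
step 5: x = 24, y = -5
step 6: x = 28, y = -6
step 7: x = 34, y = -7
step 8: x = 41, y = -11
step 9: x = 40, y = -2
step 10: x = 43, y = -9
step 11: x = 50, y = -6
step 12: x = 57, y = -13
step 13: x = 52, y = -6
This matches the record at every step.

no error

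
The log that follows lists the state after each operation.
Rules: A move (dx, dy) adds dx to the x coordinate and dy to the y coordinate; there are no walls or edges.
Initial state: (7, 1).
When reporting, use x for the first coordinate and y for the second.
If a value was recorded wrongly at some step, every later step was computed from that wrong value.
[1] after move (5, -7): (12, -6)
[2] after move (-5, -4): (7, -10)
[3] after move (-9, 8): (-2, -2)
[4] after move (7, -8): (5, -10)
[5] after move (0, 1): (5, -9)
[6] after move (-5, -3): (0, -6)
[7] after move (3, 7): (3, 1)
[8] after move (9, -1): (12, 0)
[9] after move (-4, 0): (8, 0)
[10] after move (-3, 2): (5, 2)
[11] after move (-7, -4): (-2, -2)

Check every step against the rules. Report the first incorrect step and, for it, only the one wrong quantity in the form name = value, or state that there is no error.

step 6, y = -12

1. x = 7 + (5) = 12, y = 1 + (-7) = -6 (confirmed correct)
2. x = 12 + (-5) = 7, y = -6 + (-4) = -10 (same as recorded)
3. x = 7 + (-9) = -2, y = -10 + (8) = -2 (in agreement)
4. x = -2 + (7) = 5, y = -2 + (-8) = -10 (matches)
5. x = 5 + (0) = 5, y = -10 + (1) = -9 (in agreement)
6. x = 5 + (-5) = 0, y = -9 + (-3) = -12 (the recorded entry deviates here)
The audit stops at step 6: the recorded entry is wrong and should be y = -12.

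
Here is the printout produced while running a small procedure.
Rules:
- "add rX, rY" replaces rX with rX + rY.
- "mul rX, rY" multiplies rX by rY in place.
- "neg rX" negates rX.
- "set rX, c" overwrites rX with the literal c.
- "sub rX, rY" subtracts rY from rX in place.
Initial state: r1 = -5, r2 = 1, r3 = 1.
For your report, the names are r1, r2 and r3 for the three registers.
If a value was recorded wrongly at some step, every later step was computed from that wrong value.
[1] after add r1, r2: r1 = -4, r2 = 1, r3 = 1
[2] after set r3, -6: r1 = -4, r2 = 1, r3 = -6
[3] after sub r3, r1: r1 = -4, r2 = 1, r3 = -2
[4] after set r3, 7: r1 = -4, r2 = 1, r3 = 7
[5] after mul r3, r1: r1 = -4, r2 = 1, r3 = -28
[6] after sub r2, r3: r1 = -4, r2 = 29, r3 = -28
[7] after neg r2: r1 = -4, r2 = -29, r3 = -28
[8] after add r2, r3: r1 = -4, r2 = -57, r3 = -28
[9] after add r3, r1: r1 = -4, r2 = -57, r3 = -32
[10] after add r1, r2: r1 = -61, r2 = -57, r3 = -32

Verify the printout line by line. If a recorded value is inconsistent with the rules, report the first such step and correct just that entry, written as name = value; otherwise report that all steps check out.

no error

1. r1 = -5 + 1 = -4 (verified)
2. r3 = -6 (exactly as logged)
3. r3 = -6 - -4 = -2 (in agreement)
4. r3 = 7 (no discrepancy)
5. r3 = 7 * -4 = -28 (no discrepancy)
6. r2 = 1 - -28 = 29 (in agreement)
7. r2 = -(29) = -29 (in agreement)
8. r2 = -29 + -28 = -57 (in agreement)
9. r3 = -28 + -4 = -32 (matches)
10. r1 = -4 + -57 = -61 (in agreement)
All steps check out; nothing to correct.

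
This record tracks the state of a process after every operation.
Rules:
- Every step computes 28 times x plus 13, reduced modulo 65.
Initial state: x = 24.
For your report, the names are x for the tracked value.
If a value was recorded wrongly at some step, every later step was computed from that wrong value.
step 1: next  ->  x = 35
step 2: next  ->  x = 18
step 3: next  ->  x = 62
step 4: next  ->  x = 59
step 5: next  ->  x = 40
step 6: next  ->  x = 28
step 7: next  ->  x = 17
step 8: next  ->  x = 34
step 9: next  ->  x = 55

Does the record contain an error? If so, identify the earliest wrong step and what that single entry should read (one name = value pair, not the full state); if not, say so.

Recomputing the run from the initial state:
step 1: x = 35
step 2: x = 18
step 3: x = 62
step 4: x = 59
step 5: x = 40
step 6: x = 28
step 7: x = 17
step 8: x = 34
step 9: x = 55
This matches the record at every step.

no error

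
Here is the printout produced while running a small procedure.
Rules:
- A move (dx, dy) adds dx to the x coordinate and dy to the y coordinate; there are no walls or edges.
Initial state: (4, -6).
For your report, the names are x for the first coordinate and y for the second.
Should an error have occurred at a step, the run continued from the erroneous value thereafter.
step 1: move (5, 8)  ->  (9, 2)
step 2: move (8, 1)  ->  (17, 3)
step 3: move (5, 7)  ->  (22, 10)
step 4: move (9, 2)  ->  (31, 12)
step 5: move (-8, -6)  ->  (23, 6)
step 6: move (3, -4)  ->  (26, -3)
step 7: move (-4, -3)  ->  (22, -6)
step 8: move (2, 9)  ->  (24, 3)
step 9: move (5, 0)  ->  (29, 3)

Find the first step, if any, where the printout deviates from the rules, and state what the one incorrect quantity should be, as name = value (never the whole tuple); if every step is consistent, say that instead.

step 6, y = 2

Recomputing the run from the initial state:
step 1: x = 9, y = 2
step 2: x = 17, y = 3
step 3: x = 22, y = 10
step 4: x = 31, y = 12
step 5: x = 23, y = 6
step 6: x = 26, y = 2
step 7: x = 22, y = -1
step 8: x = 24, y = 8
step 9: x = 29, y = 8
The first disagreement with the printout is at step 6, where the value should be y = 2.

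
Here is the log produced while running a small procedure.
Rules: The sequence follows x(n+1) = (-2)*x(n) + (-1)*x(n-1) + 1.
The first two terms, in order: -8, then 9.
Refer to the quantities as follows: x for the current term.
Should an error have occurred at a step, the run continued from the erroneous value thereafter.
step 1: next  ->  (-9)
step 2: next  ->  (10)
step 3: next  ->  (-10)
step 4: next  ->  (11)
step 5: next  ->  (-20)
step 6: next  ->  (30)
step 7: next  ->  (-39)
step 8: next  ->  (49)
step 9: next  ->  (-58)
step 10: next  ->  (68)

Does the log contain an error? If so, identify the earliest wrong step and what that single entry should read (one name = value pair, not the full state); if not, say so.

step 1: x = -2*(9) + (-1)*(-8) + (1) = -9 -> no discrepancy
step 2: x = -2*(-9) + (-1)*(9) + (1) = 10 -> matches
step 3: x = -2*(10) + (-1)*(-9) + (1) = -10 -> no discrepancy
step 4: x = -2*(-10) + (-1)*(10) + (1) = 11 -> matches
step 5: x = -2*(11) + (-1)*(-10) + (1) = -11 -> the entry is off here
So the first discrepancy is step 5, where the right value is x = -11.

step 5, x = -11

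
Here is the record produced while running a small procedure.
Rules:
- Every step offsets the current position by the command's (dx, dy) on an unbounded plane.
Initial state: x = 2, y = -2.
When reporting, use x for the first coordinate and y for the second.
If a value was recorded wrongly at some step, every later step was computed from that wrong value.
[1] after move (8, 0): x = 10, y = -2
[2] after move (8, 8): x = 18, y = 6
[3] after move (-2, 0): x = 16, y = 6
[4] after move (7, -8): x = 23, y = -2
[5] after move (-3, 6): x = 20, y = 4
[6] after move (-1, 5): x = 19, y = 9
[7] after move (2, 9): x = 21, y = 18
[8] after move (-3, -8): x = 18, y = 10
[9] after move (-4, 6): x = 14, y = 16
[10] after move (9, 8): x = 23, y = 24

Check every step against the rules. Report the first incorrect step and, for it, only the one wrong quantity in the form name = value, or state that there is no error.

no error

step 1: x = 2 + (8) = 10, y = -2 + (0) = -2 -> verified
step 2: x = 10 + (8) = 18, y = -2 + (8) = 6 -> confirmed correct
step 3: x = 18 + (-2) = 16, y = 6 + (0) = 6 -> no discrepancy
step 4: x = 16 + (7) = 23, y = 6 + (-8) = -2 -> same as recorded
step 5: x = 23 + (-3) = 20, y = -2 + (6) = 4 -> same as recorded
step 6: x = 20 + (-1) = 19, y = 4 + (5) = 9 -> matches
step 7: x = 19 + (2) = 21, y = 9 + (9) = 18 -> matches
step 8: x = 21 + (-3) = 18, y = 18 + (-8) = 10 -> checks out
step 9: x = 18 + (-4) = 14, y = 10 + (6) = 16 -> no discrepancy
step 10: x = 14 + (9) = 23, y = 16 + (8) = 24 -> checks out
Nothing is out of place; the run is error-free.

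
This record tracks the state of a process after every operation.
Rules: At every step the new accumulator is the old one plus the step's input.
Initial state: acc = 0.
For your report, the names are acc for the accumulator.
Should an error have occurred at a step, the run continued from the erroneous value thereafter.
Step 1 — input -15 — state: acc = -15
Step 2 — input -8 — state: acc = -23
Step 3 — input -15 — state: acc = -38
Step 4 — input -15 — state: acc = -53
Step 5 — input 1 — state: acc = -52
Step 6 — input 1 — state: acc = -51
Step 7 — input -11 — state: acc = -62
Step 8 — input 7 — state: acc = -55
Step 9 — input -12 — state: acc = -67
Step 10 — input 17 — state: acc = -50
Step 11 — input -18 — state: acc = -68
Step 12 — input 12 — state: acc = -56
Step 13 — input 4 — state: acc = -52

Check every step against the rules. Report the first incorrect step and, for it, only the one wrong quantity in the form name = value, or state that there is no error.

no error

Recomputing the run from the initial state:
step 1: acc = -15
step 2: acc = -23
step 3: acc = -38
step 4: acc = -53
step 5: acc = -52
step 6: acc = -51
step 7: acc = -62
step 8: acc = -55
step 9: acc = -67
step 10: acc = -50
step 11: acc = -68
step 12: acc = -56
step 13: acc = -52
This matches the record at every step.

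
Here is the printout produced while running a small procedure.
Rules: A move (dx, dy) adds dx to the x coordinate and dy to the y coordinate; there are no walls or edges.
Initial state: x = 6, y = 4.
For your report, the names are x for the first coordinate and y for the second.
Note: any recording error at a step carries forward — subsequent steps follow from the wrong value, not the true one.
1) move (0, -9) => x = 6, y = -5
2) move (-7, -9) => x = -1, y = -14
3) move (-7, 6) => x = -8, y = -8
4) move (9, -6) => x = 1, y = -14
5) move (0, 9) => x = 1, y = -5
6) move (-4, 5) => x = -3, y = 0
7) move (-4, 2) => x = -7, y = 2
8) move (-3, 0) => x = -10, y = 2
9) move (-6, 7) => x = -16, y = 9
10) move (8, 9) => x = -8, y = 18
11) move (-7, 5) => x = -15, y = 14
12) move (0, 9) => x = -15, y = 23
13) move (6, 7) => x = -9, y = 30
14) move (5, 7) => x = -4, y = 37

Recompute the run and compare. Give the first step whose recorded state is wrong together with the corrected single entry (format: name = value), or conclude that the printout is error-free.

step 11, y = 23

1. x = 6 + (0) = 6, y = 4 + (-9) = -5 (exactly as logged)
2. x = 6 + (-7) = -1, y = -5 + (-9) = -14 (agrees with the printout)
3. x = -1 + (-7) = -8, y = -14 + (6) = -8 (no discrepancy)
4. x = -8 + (9) = 1, y = -8 + (-6) = -14 (consistent with the printout)
5. x = 1 + (0) = 1, y = -14 + (9) = -5 (agrees with the printout)
6. x = 1 + (-4) = -3, y = -5 + (5) = 0 (checks out)
7. x = -3 + (-4) = -7, y = 0 + (2) = 2 (confirmed correct)
8. x = -7 + (-3) = -10, y = 2 + (0) = 2 (verified)
9. x = -10 + (-6) = -16, y = 2 + (7) = 9 (checks out)
10. x = -16 + (8) = -8, y = 9 + (9) = 18 (no discrepancy)
11. x = -8 + (-7) = -15, y = 18 + (5) = 23 (first mismatch against the printout)
So the first discrepancy is step 11, where the right value is y = 23.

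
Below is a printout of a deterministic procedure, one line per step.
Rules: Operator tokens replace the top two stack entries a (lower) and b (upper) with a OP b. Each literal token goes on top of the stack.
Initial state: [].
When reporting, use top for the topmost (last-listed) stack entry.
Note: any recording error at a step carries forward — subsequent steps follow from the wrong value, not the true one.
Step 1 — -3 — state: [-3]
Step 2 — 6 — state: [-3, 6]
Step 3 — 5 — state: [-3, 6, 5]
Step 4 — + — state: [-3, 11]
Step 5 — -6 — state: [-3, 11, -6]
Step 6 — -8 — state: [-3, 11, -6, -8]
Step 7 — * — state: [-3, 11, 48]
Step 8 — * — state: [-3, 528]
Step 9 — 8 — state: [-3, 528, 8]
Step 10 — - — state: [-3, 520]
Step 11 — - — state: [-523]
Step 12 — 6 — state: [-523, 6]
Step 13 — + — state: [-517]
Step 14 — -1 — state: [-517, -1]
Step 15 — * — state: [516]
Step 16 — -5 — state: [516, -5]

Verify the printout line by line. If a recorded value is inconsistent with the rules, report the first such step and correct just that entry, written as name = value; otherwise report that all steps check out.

Recomputing the run from the initial state:
step 1: [-3]
step 2: [-3, 6]
step 3: [-3, 6, 5]
step 4: [-3, 11]
step 5: [-3, 11, -6]
step 6: [-3, 11, -6, -8]
step 7: [-3, 11, 48]
step 8: [-3, 528]
step 9: [-3, 528, 8]
step 10: [-3, 520]
step 11: [-523]
step 12: [-523, 6]
step 13: [-517]
step 14: [-517, -1]
step 15: [517]
step 16: [517, -5]
The first disagreement with the printout is at step 15, where the value should be top = 517.

step 15, top = 517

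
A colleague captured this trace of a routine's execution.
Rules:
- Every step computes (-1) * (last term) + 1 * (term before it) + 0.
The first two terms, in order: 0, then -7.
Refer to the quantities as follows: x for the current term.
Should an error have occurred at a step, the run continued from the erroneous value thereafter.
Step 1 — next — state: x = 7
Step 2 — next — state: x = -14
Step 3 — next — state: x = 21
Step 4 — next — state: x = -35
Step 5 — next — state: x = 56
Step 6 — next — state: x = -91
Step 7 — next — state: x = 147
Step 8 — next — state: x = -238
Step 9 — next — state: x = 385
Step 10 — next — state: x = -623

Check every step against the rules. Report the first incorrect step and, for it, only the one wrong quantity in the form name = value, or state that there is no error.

no error

step 1: x = -1*(-7) + (1)*(0) + (0) = 7 -> confirmed correct
step 2: x = -1*(7) + (1)*(-7) + (0) = -14 -> verified
step 3: x = -1*(-14) + (1)*(7) + (0) = 21 -> verified
step 4: x = -1*(21) + (1)*(-14) + (0) = -35 -> confirmed correct
step 5: x = -1*(-35) + (1)*(21) + (0) = 56 -> confirmed correct
step 6: x = -1*(56) + (1)*(-35) + (0) = -91 -> confirmed correct
step 7: x = -1*(-91) + (1)*(56) + (0) = 147 -> verified
step 8: x = -1*(147) + (1)*(-91) + (0) = -238 -> verified
step 9: x = -1*(-238) + (1)*(147) + (0) = 385 -> consistent with the trace
step 10: x = -1*(385) + (1)*(-238) + (0) = -623 -> no discrepancy
The recomputation confirms every line.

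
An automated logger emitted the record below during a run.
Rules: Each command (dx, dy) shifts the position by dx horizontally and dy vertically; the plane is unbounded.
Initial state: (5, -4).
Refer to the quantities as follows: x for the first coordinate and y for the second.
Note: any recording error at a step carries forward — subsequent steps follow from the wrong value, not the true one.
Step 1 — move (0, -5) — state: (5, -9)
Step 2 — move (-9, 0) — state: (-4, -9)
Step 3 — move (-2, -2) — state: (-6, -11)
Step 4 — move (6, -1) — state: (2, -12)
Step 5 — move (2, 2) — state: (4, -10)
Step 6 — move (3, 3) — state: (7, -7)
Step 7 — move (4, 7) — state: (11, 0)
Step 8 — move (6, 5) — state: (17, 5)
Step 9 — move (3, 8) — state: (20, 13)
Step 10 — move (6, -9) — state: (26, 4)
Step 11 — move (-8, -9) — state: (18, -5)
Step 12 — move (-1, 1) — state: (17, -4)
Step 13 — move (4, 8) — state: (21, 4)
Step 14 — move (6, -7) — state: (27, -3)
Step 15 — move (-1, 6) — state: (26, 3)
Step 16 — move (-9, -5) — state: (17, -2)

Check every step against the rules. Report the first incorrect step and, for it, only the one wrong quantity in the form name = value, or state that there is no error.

step 4, x = 0

step 1: x = 5 + (0) = 5, y = -4 + (-5) = -9 -> same as recorded
step 2: x = 5 + (-9) = -4, y = -9 + (0) = -9 -> verified
step 3: x = -4 + (-2) = -6, y = -9 + (-2) = -11 -> in agreement
step 4: x = -6 + (6) = 0, y = -11 + (-1) = -12 -> the recorded entry deviates here
The audit stops at step 4: the recorded entry is wrong and should be x = 0.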